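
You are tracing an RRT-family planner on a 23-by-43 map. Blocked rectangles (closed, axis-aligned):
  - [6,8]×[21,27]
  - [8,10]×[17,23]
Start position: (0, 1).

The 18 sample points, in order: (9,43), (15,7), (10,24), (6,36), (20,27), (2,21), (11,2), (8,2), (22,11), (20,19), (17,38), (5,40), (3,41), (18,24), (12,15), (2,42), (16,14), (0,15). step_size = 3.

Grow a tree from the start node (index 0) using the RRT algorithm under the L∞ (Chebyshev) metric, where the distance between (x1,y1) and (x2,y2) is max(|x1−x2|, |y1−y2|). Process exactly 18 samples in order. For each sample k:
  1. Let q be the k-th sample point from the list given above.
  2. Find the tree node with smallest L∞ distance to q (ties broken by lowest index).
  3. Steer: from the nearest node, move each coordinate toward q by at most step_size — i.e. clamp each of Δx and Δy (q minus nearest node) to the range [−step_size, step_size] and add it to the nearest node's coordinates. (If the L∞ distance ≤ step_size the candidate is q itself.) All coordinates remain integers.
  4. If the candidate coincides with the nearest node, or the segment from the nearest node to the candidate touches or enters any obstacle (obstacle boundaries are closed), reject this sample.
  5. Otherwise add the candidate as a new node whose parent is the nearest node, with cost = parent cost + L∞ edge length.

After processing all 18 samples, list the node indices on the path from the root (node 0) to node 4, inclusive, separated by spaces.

1. q=(9,43) nearest=0 d=42 new=(3,4) → add node 1 parent=0 cost=3
2. q=(15,7) nearest=1 d=12 new=(6,7) → add node 2 parent=1 cost=6
3. q=(10,24) nearest=2 d=17 new=(9,10) → add node 3 parent=2 cost=9
4. q=(6,36) nearest=3 d=26 new=(6,13) → add node 4 parent=3 cost=12
5. q=(20,27) nearest=4 d=14 new=(9,16) → add node 5 parent=4 cost=15
6. q=(2,21) nearest=5 d=7 new=(6,19) → blocked by [8,10]×[17,23], reject
7. q=(11,2) nearest=2 d=5 new=(9,4) → add node 6 parent=2 cost=9
8. q=(8,2) nearest=6 d=2 new=(8,2) → add node 7 parent=6 cost=11
9. q=(22,11) nearest=3 d=13 new=(12,11) → add node 8 parent=3 cost=12
10. q=(20,19) nearest=8 d=8 new=(15,14) → add node 9 parent=8 cost=15
11. q=(17,38) nearest=5 d=22 new=(12,19) → blocked by [8,10]×[17,23], reject
12. q=(5,40) nearest=5 d=24 new=(6,19) → blocked by [8,10]×[17,23], reject
13. q=(3,41) nearest=5 d=25 new=(6,19) → blocked by [8,10]×[17,23], reject
14. q=(18,24) nearest=5 d=9 new=(12,19) → blocked by [8,10]×[17,23], reject
15. q=(12,15) nearest=5 d=3 new=(12,15) → add node 10 parent=5 cost=18
16. q=(2,42) nearest=5 d=26 new=(6,19) → blocked by [8,10]×[17,23], reject
17. q=(16,14) nearest=9 d=1 new=(16,14) → add node 11 parent=9 cost=16
18. q=(0,15) nearest=4 d=6 new=(3,15) → add node 12 parent=4 cost=15

Path: 0 1 2 3 4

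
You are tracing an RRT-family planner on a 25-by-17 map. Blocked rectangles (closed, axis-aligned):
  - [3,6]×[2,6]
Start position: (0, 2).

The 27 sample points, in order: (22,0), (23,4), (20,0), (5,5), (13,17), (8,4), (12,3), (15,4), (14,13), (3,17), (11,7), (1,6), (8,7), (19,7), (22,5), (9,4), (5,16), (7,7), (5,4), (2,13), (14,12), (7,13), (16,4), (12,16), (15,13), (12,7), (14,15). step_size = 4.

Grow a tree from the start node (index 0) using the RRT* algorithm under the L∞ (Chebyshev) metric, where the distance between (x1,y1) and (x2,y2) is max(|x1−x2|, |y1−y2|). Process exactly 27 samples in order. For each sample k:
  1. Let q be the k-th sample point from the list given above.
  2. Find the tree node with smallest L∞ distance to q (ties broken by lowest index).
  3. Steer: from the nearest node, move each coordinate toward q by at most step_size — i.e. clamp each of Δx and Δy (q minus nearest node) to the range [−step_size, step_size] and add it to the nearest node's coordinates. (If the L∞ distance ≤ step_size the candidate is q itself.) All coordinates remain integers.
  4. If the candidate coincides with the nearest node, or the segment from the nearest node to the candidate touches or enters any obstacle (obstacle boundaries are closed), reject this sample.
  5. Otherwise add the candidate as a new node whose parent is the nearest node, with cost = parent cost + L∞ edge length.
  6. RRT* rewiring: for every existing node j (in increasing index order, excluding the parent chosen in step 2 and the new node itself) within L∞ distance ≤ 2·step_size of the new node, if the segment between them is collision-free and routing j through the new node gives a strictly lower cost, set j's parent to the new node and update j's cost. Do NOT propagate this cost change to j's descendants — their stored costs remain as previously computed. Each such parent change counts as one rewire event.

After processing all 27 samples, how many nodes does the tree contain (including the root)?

1. q=(22,0) nearest=0 d=22 new=(4,0) → add node 1 parent=0 cost=4
2. q=(23,4) nearest=1 d=19 new=(8,4) → blocked by [3,6]×[2,6], reject
3. q=(20,0) nearest=1 d=16 new=(8,0) → add node 2 parent=1 cost=8
4. q=(5,5) nearest=0 d=5 new=(4,5) → blocked by [3,6]×[2,6], reject
5. q=(13,17) nearest=0 d=15 new=(4,6) → blocked by [3,6]×[2,6], reject
6. q=(8,4) nearest=1 d=4 new=(8,4) → blocked by [3,6]×[2,6], reject
7. q=(12,3) nearest=2 d=4 new=(12,3) → add node 3 parent=2 cost=12
8. q=(15,4) nearest=3 d=3 new=(15,4) → add node 4 parent=3 cost=15
9. q=(14,13) nearest=4 d=9 new=(14,8) → add node 5 parent=4 cost=19
10. q=(3,17) nearest=5 d=11 new=(10,12) → add node 6 parent=5 cost=23
11. q=(11,7) nearest=5 d=3 new=(11,7) → add node 7 parent=5 cost=22
12. q=(1,6) nearest=0 d=4 new=(1,6) → add node 8 parent=0 cost=4
13. q=(8,7) nearest=7 d=3 new=(8,7) → add node 9 parent=7 cost=25
14. q=(19,7) nearest=4 d=4 new=(19,7) → add node 10 parent=4 cost=19
15. q=(22,5) nearest=10 d=3 new=(22,5) → add node 11 parent=10 cost=22
16. q=(9,4) nearest=3 d=3 new=(9,4) → add node 12 parent=3 cost=15; rewire 7→12 (18<22); rewire 9→12 (18<25)
17. q=(5,16) nearest=6 d=5 new=(6,16) → add node 13 parent=6 cost=27
18. q=(7,7) nearest=9 d=1 new=(7,7) → add node 14 parent=9 cost=19
19. q=(5,4) nearest=9 d=3 new=(5,4) → blocked by [3,6]×[2,6], reject
20. q=(2,13) nearest=13 d=4 new=(2,13) → add node 15 parent=13 cost=31
21. q=(14,12) nearest=5 d=4 new=(14,12) → add node 16 parent=5 cost=23
22. q=(7,13) nearest=6 d=3 new=(7,13) → add node 17 parent=6 cost=26
23. q=(16,4) nearest=4 d=1 new=(16,4) → add node 18 parent=4 cost=16
24. q=(12,16) nearest=6 d=4 new=(12,16) → add node 19 parent=6 cost=27
25. q=(15,13) nearest=16 d=1 new=(15,13) → add node 20 parent=16 cost=24
26. q=(12,7) nearest=7 d=1 new=(12,7) → add node 21 parent=7 cost=19; rewire 17→21 (25<26)
27. q=(14,15) nearest=19 d=2 new=(14,15) → add node 22 parent=19 cost=29

Node count: 23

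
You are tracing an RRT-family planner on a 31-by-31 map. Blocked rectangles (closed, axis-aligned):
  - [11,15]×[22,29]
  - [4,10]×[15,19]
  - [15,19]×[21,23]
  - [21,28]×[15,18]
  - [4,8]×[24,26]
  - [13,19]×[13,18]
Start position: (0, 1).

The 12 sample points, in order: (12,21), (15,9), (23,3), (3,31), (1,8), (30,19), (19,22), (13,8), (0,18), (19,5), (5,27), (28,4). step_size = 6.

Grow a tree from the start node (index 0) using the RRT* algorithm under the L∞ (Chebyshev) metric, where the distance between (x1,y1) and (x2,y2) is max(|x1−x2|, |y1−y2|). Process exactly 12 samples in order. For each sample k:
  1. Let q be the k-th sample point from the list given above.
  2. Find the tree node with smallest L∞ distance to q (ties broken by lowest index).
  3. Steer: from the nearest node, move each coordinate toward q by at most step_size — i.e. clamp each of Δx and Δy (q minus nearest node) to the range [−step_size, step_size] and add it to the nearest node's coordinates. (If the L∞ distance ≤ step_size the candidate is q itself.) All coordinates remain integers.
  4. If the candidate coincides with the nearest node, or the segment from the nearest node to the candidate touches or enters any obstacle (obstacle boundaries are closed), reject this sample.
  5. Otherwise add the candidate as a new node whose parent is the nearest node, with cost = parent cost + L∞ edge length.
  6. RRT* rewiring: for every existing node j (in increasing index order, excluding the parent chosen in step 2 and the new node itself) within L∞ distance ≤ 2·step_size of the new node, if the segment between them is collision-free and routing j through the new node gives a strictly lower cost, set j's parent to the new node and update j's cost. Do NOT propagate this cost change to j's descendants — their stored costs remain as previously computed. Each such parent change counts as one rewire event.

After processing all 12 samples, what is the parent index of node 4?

Parent of node 4: 1

1. q=(12,21) nearest=0 d=20 new=(6,7) → add node 1 parent=0 cost=6
2. q=(15,9) nearest=1 d=9 new=(12,9) → add node 2 parent=1 cost=12
3. q=(23,3) nearest=2 d=11 new=(18,3) → add node 3 parent=2 cost=18
4. q=(3,31) nearest=2 d=22 new=(6,15) → blocked by [4,10]×[15,19], reject
5. q=(1,8) nearest=1 d=5 new=(1,8) → add node 4 parent=1 cost=11
6. q=(30,19) nearest=3 d=16 new=(24,9) → add node 5 parent=3 cost=24
7. q=(19,22) nearest=2 d=13 new=(18,15) → blocked by [13,19]×[13,18], reject
8. q=(13,8) nearest=2 d=1 new=(13,8) → add node 6 parent=2 cost=13
9. q=(0,18) nearest=4 d=10 new=(0,14) → add node 7 parent=4 cost=17
10. q=(19,5) nearest=3 d=2 new=(19,5) → add node 8 parent=3 cost=20
11. q=(5,27) nearest=7 d=13 new=(5,20) → blocked by [4,10]×[15,19], reject
12. q=(28,4) nearest=5 d=5 new=(28,4) → add node 9 parent=5 cost=29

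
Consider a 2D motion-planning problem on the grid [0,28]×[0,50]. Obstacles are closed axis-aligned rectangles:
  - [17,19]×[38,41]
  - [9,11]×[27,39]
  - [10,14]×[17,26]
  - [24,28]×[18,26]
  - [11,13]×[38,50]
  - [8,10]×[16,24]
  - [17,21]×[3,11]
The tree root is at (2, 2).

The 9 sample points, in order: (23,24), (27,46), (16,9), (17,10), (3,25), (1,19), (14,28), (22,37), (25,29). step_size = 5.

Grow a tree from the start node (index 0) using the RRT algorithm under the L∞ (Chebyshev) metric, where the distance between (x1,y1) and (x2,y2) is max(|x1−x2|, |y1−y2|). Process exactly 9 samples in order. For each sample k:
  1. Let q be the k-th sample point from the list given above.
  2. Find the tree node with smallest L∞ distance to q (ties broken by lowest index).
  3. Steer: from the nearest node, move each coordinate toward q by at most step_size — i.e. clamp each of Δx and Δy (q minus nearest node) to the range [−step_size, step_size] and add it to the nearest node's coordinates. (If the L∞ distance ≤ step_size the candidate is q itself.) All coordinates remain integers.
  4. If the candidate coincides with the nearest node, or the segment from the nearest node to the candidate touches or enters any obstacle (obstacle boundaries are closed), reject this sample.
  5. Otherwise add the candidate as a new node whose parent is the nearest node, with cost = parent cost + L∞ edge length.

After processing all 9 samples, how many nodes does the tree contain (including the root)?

1. q=(23,24) nearest=0 d=22 new=(7,7) → add node 1 parent=0 cost=5
2. q=(27,46) nearest=1 d=39 new=(12,12) → add node 2 parent=1 cost=10
3. q=(16,9) nearest=2 d=4 new=(16,9) → add node 3 parent=2 cost=14
4. q=(17,10) nearest=3 d=1 new=(17,10) → blocked by [17,21]×[3,11], reject
5. q=(3,25) nearest=2 d=13 new=(7,17) → blocked by [8,10]×[16,24], reject
6. q=(1,19) nearest=2 d=11 new=(7,17) → blocked by [8,10]×[16,24], reject
7. q=(14,28) nearest=2 d=16 new=(14,17) → blocked by [10,14]×[17,26], reject
8. q=(22,37) nearest=2 d=25 new=(17,17) → add node 4 parent=2 cost=15
9. q=(25,29) nearest=4 d=12 new=(22,22) → add node 5 parent=4 cost=20

Node count: 6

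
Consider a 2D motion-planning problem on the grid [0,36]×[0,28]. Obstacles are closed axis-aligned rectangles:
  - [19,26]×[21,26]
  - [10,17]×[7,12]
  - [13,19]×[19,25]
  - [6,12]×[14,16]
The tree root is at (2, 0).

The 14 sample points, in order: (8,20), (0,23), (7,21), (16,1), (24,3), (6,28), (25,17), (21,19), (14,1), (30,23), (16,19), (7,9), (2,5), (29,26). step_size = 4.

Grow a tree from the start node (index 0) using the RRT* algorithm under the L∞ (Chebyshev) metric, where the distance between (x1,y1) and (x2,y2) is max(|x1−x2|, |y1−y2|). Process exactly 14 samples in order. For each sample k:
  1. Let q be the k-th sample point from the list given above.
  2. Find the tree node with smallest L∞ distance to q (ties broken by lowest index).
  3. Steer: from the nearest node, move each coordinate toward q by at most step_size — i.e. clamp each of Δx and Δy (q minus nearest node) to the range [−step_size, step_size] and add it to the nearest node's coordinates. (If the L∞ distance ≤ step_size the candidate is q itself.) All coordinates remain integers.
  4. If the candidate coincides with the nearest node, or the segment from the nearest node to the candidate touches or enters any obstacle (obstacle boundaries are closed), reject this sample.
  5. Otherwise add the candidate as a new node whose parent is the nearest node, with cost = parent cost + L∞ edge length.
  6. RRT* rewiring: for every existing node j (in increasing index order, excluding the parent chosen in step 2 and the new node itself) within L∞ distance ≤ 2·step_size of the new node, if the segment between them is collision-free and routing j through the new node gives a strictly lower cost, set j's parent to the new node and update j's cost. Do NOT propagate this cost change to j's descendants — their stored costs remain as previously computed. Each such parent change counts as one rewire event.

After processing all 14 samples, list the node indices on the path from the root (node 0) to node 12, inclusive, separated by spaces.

1. q=(8,20) nearest=0 d=20 new=(6,4) → add node 1 parent=0 cost=4
2. q=(0,23) nearest=1 d=19 new=(2,8) → add node 2 parent=1 cost=8
3. q=(7,21) nearest=2 d=13 new=(6,12) → add node 3 parent=2 cost=12
4. q=(16,1) nearest=1 d=10 new=(10,1) → add node 4 parent=1 cost=8
5. q=(24,3) nearest=4 d=14 new=(14,3) → add node 5 parent=4 cost=12
6. q=(6,28) nearest=3 d=16 new=(6,16) → blocked by [6,12]×[14,16], reject
7. q=(25,17) nearest=5 d=14 new=(18,7) → add node 6 parent=5 cost=16
8. q=(21,19) nearest=6 d=12 new=(21,11) → add node 7 parent=6 cost=20
9. q=(14,1) nearest=5 d=2 new=(14,1) → add node 8 parent=5 cost=14
10. q=(30,23) nearest=7 d=12 new=(25,15) → add node 9 parent=7 cost=24
11. q=(16,19) nearest=7 d=8 new=(17,15) → add node 10 parent=7 cost=24
12. q=(7,9) nearest=3 d=3 new=(7,9) → add node 11 parent=3 cost=15
13. q=(2,5) nearest=2 d=3 new=(2,5) → add node 12 parent=2 cost=11
14. q=(29,26) nearest=9 d=11 new=(29,19) → add node 13 parent=9 cost=28

Path: 0 1 2 12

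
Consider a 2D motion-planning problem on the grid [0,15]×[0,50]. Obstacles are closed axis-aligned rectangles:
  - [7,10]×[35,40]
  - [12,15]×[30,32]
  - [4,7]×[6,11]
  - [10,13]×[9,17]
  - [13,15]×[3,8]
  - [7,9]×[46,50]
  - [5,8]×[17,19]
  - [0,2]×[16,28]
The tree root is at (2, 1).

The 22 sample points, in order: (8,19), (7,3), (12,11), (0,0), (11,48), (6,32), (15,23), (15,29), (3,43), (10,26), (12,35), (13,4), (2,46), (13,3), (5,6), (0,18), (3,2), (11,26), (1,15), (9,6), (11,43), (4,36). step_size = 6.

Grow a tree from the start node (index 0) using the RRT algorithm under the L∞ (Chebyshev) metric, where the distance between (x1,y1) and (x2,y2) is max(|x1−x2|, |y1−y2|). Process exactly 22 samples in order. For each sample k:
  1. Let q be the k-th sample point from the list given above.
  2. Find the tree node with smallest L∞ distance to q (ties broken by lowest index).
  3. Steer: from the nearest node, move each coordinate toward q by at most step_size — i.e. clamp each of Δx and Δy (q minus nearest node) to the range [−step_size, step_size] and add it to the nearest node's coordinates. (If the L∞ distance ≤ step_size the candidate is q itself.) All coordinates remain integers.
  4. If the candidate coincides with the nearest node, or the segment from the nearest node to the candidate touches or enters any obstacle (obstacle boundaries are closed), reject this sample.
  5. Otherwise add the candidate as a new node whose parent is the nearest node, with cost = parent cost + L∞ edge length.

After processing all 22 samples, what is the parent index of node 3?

Parent of node 3: 0

1. q=(8,19) nearest=0 d=18 new=(8,7) → blocked by [4,7]×[6,11], reject
2. q=(7,3) nearest=0 d=5 new=(7,3) → add node 1 parent=0 cost=5
3. q=(12,11) nearest=1 d=8 new=(12,9) → blocked by [10,13]×[9,17], reject
4. q=(0,0) nearest=0 d=2 new=(0,0) → add node 2 parent=0 cost=2
5. q=(11,48) nearest=1 d=45 new=(11,9) → blocked by [10,13]×[9,17], reject
6. q=(6,32) nearest=1 d=29 new=(6,9) → blocked by [4,7]×[6,11], reject
7. q=(15,23) nearest=1 d=20 new=(13,9) → blocked by [10,13]×[9,17], reject
8. q=(15,29) nearest=1 d=26 new=(13,9) → blocked by [10,13]×[9,17], reject
9. q=(3,43) nearest=1 d=40 new=(3,9) → blocked by [4,7]×[6,11], reject
10. q=(10,26) nearest=1 d=23 new=(10,9) → blocked by [10,13]×[9,17], reject
11. q=(12,35) nearest=1 d=32 new=(12,9) → blocked by [10,13]×[9,17], reject
12. q=(13,4) nearest=1 d=6 new=(13,4) → blocked by [13,15]×[3,8], reject
13. q=(2,46) nearest=1 d=43 new=(2,9) → blocked by [4,7]×[6,11], reject
14. q=(13,3) nearest=1 d=6 new=(13,3) → blocked by [13,15]×[3,8], reject
15. q=(5,6) nearest=1 d=3 new=(5,6) → blocked by [4,7]×[6,11], reject
16. q=(0,18) nearest=1 d=15 new=(1,9) → blocked by [4,7]×[6,11], reject
17. q=(3,2) nearest=0 d=1 new=(3,2) → add node 3 parent=0 cost=1
18. q=(11,26) nearest=1 d=23 new=(11,9) → blocked by [10,13]×[9,17], reject
19. q=(1,15) nearest=1 d=12 new=(1,9) → blocked by [4,7]×[6,11], reject
20. q=(9,6) nearest=1 d=3 new=(9,6) → add node 4 parent=1 cost=8
21. q=(11,43) nearest=4 d=37 new=(11,12) → blocked by [10,13]×[9,17], reject
22. q=(4,36) nearest=4 d=30 new=(4,12) → blocked by [4,7]×[6,11], reject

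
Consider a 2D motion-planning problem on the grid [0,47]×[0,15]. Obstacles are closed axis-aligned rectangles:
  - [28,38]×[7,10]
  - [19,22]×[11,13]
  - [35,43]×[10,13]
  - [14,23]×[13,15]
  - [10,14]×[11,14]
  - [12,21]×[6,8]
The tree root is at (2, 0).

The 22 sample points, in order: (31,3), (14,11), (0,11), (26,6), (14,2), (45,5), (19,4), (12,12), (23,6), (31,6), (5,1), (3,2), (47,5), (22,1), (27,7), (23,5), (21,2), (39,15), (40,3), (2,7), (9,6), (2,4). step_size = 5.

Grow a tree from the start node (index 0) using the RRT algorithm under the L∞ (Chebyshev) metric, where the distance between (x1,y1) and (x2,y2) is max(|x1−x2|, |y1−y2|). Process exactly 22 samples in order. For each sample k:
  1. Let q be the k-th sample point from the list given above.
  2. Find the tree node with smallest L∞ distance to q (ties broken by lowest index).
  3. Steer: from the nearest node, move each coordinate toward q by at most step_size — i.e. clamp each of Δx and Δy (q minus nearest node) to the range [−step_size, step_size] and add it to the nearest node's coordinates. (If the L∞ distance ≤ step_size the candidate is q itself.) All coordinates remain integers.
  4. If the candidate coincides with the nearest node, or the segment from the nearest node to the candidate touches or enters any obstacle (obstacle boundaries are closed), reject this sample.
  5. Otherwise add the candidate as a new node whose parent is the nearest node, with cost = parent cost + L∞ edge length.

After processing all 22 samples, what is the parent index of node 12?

Parent of node 12: 7

1. q=(31,3) nearest=0 d=29 new=(7,3) → add node 1 parent=0 cost=5
2. q=(14,11) nearest=1 d=8 new=(12,8) → blocked by [12,21]×[6,8], reject
3. q=(0,11) nearest=1 d=8 new=(2,8) → add node 2 parent=1 cost=10
4. q=(26,6) nearest=1 d=19 new=(12,6) → blocked by [12,21]×[6,8], reject
5. q=(14,2) nearest=1 d=7 new=(12,2) → add node 3 parent=1 cost=10
6. q=(45,5) nearest=3 d=33 new=(17,5) → add node 4 parent=3 cost=15
7. q=(19,4) nearest=4 d=2 new=(19,4) → add node 5 parent=4 cost=17
8. q=(12,12) nearest=4 d=7 new=(12,10) → blocked by [12,21]×[6,8], reject
9. q=(23,6) nearest=5 d=4 new=(23,6) → add node 6 parent=5 cost=21
10. q=(31,6) nearest=6 d=8 new=(28,6) → add node 7 parent=6 cost=26
11. q=(5,1) nearest=1 d=2 new=(5,1) → add node 8 parent=1 cost=7
12. q=(3,2) nearest=0 d=2 new=(3,2) → add node 9 parent=0 cost=2
13. q=(47,5) nearest=7 d=19 new=(33,5) → add node 10 parent=7 cost=31
14. q=(22,1) nearest=5 d=3 new=(22,1) → add node 11 parent=5 cost=20
15. q=(27,7) nearest=7 d=1 new=(27,7) → add node 12 parent=7 cost=27
16. q=(23,5) nearest=6 d=1 new=(23,5) → add node 13 parent=6 cost=22
17. q=(21,2) nearest=11 d=1 new=(21,2) → add node 14 parent=11 cost=21
18. q=(39,15) nearest=10 d=10 new=(38,10) → blocked by [28,38]×[7,10], reject
19. q=(40,3) nearest=10 d=7 new=(38,3) → add node 15 parent=10 cost=36
20. q=(2,7) nearest=2 d=1 new=(2,7) → add node 16 parent=2 cost=11
21. q=(9,6) nearest=1 d=3 new=(9,6) → add node 17 parent=1 cost=8
22. q=(2,4) nearest=9 d=2 new=(2,4) → add node 18 parent=9 cost=4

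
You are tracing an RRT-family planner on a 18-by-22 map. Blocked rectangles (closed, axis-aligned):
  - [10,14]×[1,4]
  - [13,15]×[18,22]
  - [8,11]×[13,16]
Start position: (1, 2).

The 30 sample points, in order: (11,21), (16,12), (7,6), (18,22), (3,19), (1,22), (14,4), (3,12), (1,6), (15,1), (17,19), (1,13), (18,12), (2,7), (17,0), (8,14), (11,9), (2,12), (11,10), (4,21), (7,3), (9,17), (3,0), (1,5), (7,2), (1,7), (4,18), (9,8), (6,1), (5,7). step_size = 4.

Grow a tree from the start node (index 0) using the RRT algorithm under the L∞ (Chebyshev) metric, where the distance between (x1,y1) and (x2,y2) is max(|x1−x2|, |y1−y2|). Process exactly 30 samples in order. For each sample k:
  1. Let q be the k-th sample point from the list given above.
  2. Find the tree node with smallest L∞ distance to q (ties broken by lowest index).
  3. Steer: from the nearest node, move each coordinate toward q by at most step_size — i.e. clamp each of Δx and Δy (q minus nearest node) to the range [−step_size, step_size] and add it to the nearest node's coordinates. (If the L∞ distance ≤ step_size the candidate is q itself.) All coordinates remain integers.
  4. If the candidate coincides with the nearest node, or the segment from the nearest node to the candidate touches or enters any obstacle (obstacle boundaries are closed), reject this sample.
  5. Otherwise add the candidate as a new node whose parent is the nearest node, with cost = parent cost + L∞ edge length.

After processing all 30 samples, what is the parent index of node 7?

Parent of node 7: 2

1. q=(11,21) nearest=0 d=19 new=(5,6) → add node 1 parent=0 cost=4
2. q=(16,12) nearest=1 d=11 new=(9,10) → add node 2 parent=1 cost=8
3. q=(7,6) nearest=1 d=2 new=(7,6) → add node 3 parent=1 cost=6
4. q=(18,22) nearest=2 d=12 new=(13,14) → add node 4 parent=2 cost=12
5. q=(3,19) nearest=2 d=9 new=(5,14) → add node 5 parent=2 cost=12
6. q=(1,22) nearest=5 d=8 new=(1,18) → add node 6 parent=5 cost=16
7. q=(14,4) nearest=2 d=6 new=(13,6) → add node 7 parent=2 cost=12
8. q=(3,12) nearest=5 d=2 new=(3,12) → add node 8 parent=5 cost=14
9. q=(1,6) nearest=0 d=4 new=(1,6) → add node 9 parent=0 cost=4
10. q=(15,1) nearest=7 d=5 new=(15,2) → blocked by [10,14]×[1,4], reject
11. q=(17,19) nearest=4 d=5 new=(17,18) → add node 10 parent=4 cost=16
12. q=(1,13) nearest=8 d=2 new=(1,13) → add node 11 parent=8 cost=16
13. q=(18,12) nearest=4 d=5 new=(17,12) → add node 12 parent=4 cost=16
14. q=(2,7) nearest=9 d=1 new=(2,7) → add node 13 parent=9 cost=5
15. q=(17,0) nearest=7 d=6 new=(17,2) → add node 14 parent=7 cost=16
16. q=(8,14) nearest=5 d=3 new=(8,14) → blocked by [8,11]×[13,16], reject
17. q=(11,9) nearest=2 d=2 new=(11,9) → add node 15 parent=2 cost=10
18. q=(2,12) nearest=8 d=1 new=(2,12) → add node 16 parent=8 cost=15
19. q=(11,10) nearest=15 d=1 new=(11,10) → add node 17 parent=15 cost=11
20. q=(4,21) nearest=6 d=3 new=(4,21) → add node 18 parent=6 cost=19
21. q=(7,3) nearest=1 d=3 new=(7,3) → add node 19 parent=1 cost=7
22. q=(9,17) nearest=4 d=4 new=(9,17) → blocked by [8,11]×[13,16], reject
23. q=(3,0) nearest=0 d=2 new=(3,0) → add node 20 parent=0 cost=2
24. q=(1,5) nearest=9 d=1 new=(1,5) → add node 21 parent=9 cost=5
25. q=(7,2) nearest=19 d=1 new=(7,2) → add node 22 parent=19 cost=8
26. q=(1,7) nearest=9 d=1 new=(1,7) → add node 23 parent=9 cost=5
27. q=(4,18) nearest=6 d=3 new=(4,18) → add node 24 parent=6 cost=19
28. q=(9,8) nearest=2 d=2 new=(9,8) → add node 25 parent=2 cost=10
29. q=(6,1) nearest=22 d=1 new=(6,1) → add node 26 parent=22 cost=9
30. q=(5,7) nearest=1 d=1 new=(5,7) → add node 27 parent=1 cost=5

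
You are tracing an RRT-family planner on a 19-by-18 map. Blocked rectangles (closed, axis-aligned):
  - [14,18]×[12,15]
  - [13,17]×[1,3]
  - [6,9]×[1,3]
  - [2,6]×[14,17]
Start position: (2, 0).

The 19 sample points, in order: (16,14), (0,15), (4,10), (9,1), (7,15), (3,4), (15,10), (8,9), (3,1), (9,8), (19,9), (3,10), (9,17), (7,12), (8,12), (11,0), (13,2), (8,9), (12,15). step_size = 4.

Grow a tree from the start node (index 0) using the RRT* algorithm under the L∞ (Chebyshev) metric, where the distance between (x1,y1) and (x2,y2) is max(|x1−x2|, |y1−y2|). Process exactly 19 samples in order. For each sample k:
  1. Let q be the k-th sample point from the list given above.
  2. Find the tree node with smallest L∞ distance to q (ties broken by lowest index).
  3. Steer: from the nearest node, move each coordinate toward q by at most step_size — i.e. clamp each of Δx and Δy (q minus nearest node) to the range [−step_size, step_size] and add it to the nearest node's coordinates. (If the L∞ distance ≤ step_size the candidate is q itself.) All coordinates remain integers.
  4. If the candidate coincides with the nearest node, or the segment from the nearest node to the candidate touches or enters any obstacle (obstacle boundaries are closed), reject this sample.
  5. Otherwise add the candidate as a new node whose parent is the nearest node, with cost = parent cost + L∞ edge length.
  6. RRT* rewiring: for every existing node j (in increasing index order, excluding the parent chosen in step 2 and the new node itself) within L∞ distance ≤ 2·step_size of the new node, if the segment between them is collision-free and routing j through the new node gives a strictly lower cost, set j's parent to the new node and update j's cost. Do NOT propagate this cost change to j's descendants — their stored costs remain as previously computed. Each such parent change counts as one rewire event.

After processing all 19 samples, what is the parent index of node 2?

1. q=(16,14) nearest=0 d=14 new=(6,4) → add node 1 parent=0 cost=4
2. q=(0,15) nearest=1 d=11 new=(2,8) → add node 2 parent=1 cost=8
3. q=(4,10) nearest=2 d=2 new=(4,10) → add node 3 parent=2 cost=10
4. q=(9,1) nearest=1 d=3 new=(9,1) → blocked by [6,9]×[1,3], reject
5. q=(7,15) nearest=3 d=5 new=(7,14) → add node 4 parent=3 cost=14
6. q=(3,4) nearest=1 d=3 new=(3,4) → add node 5 parent=1 cost=7
7. q=(15,10) nearest=4 d=8 new=(11,10) → add node 6 parent=4 cost=18
8. q=(8,9) nearest=6 d=3 new=(8,9) → add node 7 parent=6 cost=21
9. q=(3,1) nearest=0 d=1 new=(3,1) → add node 8 parent=0 cost=1; rewire 5→8 (4<7); rewire 7→8 (9<21)
10. q=(9,8) nearest=7 d=1 new=(9,8) → add node 9 parent=7 cost=10; rewire 6→9 (12<18)
11. q=(19,9) nearest=6 d=8 new=(15,9) → add node 10 parent=6 cost=16
12. q=(3,10) nearest=3 d=1 new=(3,10) → add node 11 parent=3 cost=11
13. q=(9,17) nearest=4 d=3 new=(9,17) → add node 12 parent=4 cost=17
14. q=(7,12) nearest=4 d=2 new=(7,12) → add node 13 parent=4 cost=16
15. q=(8,12) nearest=13 d=1 new=(8,12) → add node 14 parent=13 cost=17
16. q=(11,0) nearest=1 d=5 new=(10,0) → blocked by [6,9]×[1,3], reject
17. q=(13,2) nearest=9 d=6 new=(13,4) → add node 15 parent=9 cost=14
18. q=(8,9) nearest=7 d=0 → coincident, reject
19. q=(12,15) nearest=12 d=3 new=(12,15) → add node 16 parent=12 cost=20

Parent of node 2: 1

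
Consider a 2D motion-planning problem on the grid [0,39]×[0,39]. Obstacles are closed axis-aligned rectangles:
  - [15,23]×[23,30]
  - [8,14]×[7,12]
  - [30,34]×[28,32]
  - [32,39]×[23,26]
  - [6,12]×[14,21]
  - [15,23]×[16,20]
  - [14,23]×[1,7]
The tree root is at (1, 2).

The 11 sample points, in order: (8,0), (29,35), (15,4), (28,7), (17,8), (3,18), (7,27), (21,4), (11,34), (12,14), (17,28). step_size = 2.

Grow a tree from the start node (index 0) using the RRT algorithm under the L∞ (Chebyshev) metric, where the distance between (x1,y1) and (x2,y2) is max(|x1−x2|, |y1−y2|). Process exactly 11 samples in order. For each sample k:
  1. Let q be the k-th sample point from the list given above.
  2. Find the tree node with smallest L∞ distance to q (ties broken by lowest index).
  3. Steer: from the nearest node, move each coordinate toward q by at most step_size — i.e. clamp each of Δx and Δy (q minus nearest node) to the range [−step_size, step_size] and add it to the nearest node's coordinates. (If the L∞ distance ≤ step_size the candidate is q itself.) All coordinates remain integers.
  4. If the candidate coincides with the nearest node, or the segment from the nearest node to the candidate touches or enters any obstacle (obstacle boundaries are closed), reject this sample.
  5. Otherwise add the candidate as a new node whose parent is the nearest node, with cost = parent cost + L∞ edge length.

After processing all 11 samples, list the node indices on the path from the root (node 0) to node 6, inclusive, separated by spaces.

1. q=(8,0) nearest=0 d=7 new=(3,0) → add node 1 parent=0 cost=2
2. q=(29,35) nearest=0 d=33 new=(3,4) → add node 2 parent=0 cost=2
3. q=(15,4) nearest=1 d=12 new=(5,2) → add node 3 parent=1 cost=4
4. q=(28,7) nearest=3 d=23 new=(7,4) → add node 4 parent=3 cost=6
5. q=(17,8) nearest=4 d=10 new=(9,6) → add node 5 parent=4 cost=8
6. q=(3,18) nearest=5 d=12 new=(7,8) → blocked by [8,14]×[7,12], reject
7. q=(7,27) nearest=5 d=21 new=(7,8) → blocked by [8,14]×[7,12], reject
8. q=(21,4) nearest=5 d=12 new=(11,4) → add node 6 parent=5 cost=10
9. q=(11,34) nearest=5 d=28 new=(11,8) → blocked by [8,14]×[7,12], reject
10. q=(12,14) nearest=5 d=8 new=(11,8) → blocked by [8,14]×[7,12], reject
11. q=(17,28) nearest=5 d=22 new=(11,8) → blocked by [8,14]×[7,12], reject

Path: 0 1 3 4 5 6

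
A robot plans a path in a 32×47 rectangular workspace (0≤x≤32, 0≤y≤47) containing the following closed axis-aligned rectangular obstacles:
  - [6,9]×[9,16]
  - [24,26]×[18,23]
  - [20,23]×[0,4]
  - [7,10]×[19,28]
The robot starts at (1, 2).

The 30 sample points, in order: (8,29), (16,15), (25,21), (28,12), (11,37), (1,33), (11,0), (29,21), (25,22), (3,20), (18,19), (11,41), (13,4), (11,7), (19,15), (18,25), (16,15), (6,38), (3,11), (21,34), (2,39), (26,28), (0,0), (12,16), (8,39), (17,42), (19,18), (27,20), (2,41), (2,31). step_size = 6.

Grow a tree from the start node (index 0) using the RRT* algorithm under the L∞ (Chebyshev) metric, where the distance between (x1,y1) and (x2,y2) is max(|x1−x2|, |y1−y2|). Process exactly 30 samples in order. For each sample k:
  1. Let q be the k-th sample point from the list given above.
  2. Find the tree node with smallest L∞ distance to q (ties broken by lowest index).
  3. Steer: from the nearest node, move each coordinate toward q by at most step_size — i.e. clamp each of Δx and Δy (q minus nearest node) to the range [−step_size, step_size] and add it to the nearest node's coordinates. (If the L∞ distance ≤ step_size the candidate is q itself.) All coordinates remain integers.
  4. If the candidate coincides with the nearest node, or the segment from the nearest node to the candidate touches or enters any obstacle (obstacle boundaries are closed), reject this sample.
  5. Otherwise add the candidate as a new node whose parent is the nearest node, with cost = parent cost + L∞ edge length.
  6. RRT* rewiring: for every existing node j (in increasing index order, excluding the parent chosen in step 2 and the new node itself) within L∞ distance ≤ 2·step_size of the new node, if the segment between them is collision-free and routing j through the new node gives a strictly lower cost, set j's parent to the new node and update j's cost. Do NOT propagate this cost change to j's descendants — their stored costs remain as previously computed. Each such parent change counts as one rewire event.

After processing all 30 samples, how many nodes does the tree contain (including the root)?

Node count: 21

1. q=(8,29) nearest=0 d=27 new=(7,8) → add node 1 parent=0 cost=6
2. q=(16,15) nearest=1 d=9 new=(13,14) → blocked by [6,9]×[9,16], reject
3. q=(25,21) nearest=1 d=18 new=(13,14) → blocked by [6,9]×[9,16], reject
4. q=(28,12) nearest=1 d=21 new=(13,12) → blocked by [6,9]×[9,16], reject
5. q=(11,37) nearest=1 d=29 new=(11,14) → blocked by [6,9]×[9,16], reject
6. q=(1,33) nearest=1 d=25 new=(1,14) → blocked by [6,9]×[9,16], reject
7. q=(11,0) nearest=1 d=8 new=(11,2) → add node 2 parent=1 cost=12
8. q=(29,21) nearest=2 d=19 new=(17,8) → add node 3 parent=2 cost=18
9. q=(25,22) nearest=3 d=14 new=(23,14) → add node 4 parent=3 cost=24
10. q=(3,20) nearest=1 d=12 new=(3,14) → blocked by [6,9]×[9,16], reject
11. q=(18,19) nearest=4 d=5 new=(18,19) → add node 5 parent=4 cost=29
12. q=(11,41) nearest=5 d=22 new=(12,25) → add node 6 parent=5 cost=35
13. q=(13,4) nearest=2 d=2 new=(13,4) → add node 7 parent=2 cost=14
14. q=(11,7) nearest=7 d=3 new=(11,7) → add node 8 parent=7 cost=17
15. q=(19,15) nearest=4 d=4 new=(19,15) → add node 9 parent=4 cost=28
16. q=(18,25) nearest=5 d=6 new=(18,25) → add node 10 parent=5 cost=35
17. q=(16,15) nearest=9 d=3 new=(16,15) → add node 11 parent=9 cost=31
18. q=(6,38) nearest=6 d=13 new=(6,31) → blocked by [7,10]×[19,28], reject
19. q=(3,11) nearest=1 d=4 new=(3,11) → add node 12 parent=1 cost=10
20. q=(21,34) nearest=6 d=9 new=(18,31) → add node 13 parent=6 cost=41
21. q=(2,39) nearest=6 d=14 new=(6,31) → blocked by [7,10]×[19,28], reject
22. q=(26,28) nearest=10 d=8 new=(24,28) → add node 14 parent=10 cost=41
23. q=(0,0) nearest=0 d=2 new=(0,0) → add node 15 parent=0 cost=2; rewire 8→15 (13<17)
24. q=(12,16) nearest=11 d=4 new=(12,16) → add node 16 parent=11 cost=35
25. q=(8,39) nearest=13 d=10 new=(12,37) → add node 17 parent=13 cost=47
26. q=(17,42) nearest=17 d=5 new=(17,42) → add node 18 parent=17 cost=52
27. q=(19,18) nearest=5 d=1 new=(19,18) → add node 19 parent=5 cost=30; rewire 14→19 (40<41)
28. q=(27,20) nearest=4 d=6 new=(27,20) → blocked by [24,26]×[18,23], reject
29. q=(2,41) nearest=17 d=10 new=(6,41) → add node 20 parent=17 cost=53
30. q=(2,31) nearest=6 d=10 new=(6,31) → blocked by [7,10]×[19,28], reject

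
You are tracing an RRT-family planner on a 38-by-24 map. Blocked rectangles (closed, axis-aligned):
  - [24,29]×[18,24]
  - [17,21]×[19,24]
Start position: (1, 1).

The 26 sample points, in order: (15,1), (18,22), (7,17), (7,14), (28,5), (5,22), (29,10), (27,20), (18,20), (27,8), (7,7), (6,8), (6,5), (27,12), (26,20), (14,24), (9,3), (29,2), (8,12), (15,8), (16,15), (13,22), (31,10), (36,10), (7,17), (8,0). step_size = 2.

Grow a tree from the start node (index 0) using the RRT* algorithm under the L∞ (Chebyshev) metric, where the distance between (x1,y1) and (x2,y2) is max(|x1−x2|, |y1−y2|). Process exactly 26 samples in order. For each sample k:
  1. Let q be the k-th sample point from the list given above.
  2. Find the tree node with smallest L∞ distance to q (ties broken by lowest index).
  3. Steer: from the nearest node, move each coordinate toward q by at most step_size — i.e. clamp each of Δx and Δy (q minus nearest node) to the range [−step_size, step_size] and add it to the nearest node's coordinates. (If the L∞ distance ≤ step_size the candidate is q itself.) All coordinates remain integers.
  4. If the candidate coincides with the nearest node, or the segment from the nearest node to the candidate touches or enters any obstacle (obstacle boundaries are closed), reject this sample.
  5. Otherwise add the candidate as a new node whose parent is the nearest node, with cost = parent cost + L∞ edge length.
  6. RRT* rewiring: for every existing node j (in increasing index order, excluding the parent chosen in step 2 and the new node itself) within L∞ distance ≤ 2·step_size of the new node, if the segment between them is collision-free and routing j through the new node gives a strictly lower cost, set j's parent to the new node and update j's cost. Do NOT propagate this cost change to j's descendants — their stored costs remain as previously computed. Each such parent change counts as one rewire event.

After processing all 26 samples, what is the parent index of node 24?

1. q=(15,1) nearest=0 d=14 new=(3,1) → add node 1 parent=0 cost=2
2. q=(18,22) nearest=0 d=21 new=(3,3) → add node 2 parent=0 cost=2
3. q=(7,17) nearest=2 d=14 new=(5,5) → add node 3 parent=2 cost=4
4. q=(7,14) nearest=3 d=9 new=(7,7) → add node 4 parent=3 cost=6
5. q=(28,5) nearest=4 d=21 new=(9,5) → add node 5 parent=4 cost=8
6. q=(5,22) nearest=4 d=15 new=(5,9) → add node 6 parent=4 cost=8
7. q=(29,10) nearest=5 d=20 new=(11,7) → add node 7 parent=5 cost=10
8. q=(27,20) nearest=7 d=16 new=(13,9) → add node 8 parent=7 cost=12
9. q=(18,20) nearest=8 d=11 new=(15,11) → add node 9 parent=8 cost=14
10. q=(27,8) nearest=9 d=12 new=(17,9) → add node 10 parent=9 cost=16
11. q=(7,7) nearest=4 d=0 → coincident, reject
12. q=(6,8) nearest=4 d=1 new=(6,8) → add node 11 parent=4 cost=7
13. q=(6,5) nearest=3 d=1 new=(6,5) → add node 12 parent=3 cost=5
14. q=(27,12) nearest=10 d=10 new=(19,11) → add node 13 parent=10 cost=18
15. q=(26,20) nearest=13 d=9 new=(21,13) → add node 14 parent=13 cost=20
16. q=(14,24) nearest=14 d=11 new=(19,15) → add node 15 parent=14 cost=22
17. q=(9,3) nearest=5 d=2 new=(9,3) → add node 16 parent=5 cost=10
18. q=(29,2) nearest=13 d=10 new=(21,9) → add node 17 parent=13 cost=20
19. q=(8,12) nearest=6 d=3 new=(7,11) → add node 18 parent=6 cost=10
20. q=(15,8) nearest=8 d=2 new=(15,8) → add node 19 parent=8 cost=14
21. q=(16,15) nearest=15 d=3 new=(17,15) → add node 20 parent=15 cost=24
22. q=(13,22) nearest=15 d=7 new=(17,17) → add node 21 parent=15 cost=24
23. q=(31,10) nearest=14 d=10 new=(23,11) → add node 22 parent=14 cost=22
24. q=(36,10) nearest=22 d=13 new=(25,10) → add node 23 parent=22 cost=24
25. q=(7,17) nearest=18 d=6 new=(7,13) → add node 24 parent=18 cost=12
26. q=(8,0) nearest=16 d=3 new=(8,1) → add node 25 parent=16 cost=12

Parent of node 24: 18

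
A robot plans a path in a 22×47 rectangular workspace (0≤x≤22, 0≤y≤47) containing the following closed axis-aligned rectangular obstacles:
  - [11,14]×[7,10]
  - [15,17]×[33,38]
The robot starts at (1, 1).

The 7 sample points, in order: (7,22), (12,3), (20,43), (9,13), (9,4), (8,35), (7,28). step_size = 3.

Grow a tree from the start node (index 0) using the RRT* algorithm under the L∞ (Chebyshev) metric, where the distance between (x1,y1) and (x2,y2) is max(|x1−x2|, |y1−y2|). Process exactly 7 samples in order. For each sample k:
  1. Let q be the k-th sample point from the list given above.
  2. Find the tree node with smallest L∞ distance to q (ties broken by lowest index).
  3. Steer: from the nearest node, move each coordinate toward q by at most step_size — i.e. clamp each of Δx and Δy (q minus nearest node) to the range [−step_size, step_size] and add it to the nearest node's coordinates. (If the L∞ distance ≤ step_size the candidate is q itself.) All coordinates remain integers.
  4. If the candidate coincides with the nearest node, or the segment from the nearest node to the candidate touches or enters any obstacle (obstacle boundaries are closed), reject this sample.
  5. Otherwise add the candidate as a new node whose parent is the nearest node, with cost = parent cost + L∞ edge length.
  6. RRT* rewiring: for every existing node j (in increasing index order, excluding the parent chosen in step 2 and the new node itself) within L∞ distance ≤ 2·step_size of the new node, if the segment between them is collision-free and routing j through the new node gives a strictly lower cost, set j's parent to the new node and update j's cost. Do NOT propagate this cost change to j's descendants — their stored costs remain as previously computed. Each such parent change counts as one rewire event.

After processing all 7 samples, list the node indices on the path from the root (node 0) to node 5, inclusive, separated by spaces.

Path: 0 1 2 5

1. q=(7,22) nearest=0 d=21 new=(4,4) → add node 1 parent=0 cost=3
2. q=(12,3) nearest=1 d=8 new=(7,3) → add node 2 parent=1 cost=6
3. q=(20,43) nearest=1 d=39 new=(7,7) → add node 3 parent=1 cost=6
4. q=(9,13) nearest=3 d=6 new=(9,10) → add node 4 parent=3 cost=9
5. q=(9,4) nearest=2 d=2 new=(9,4) → add node 5 parent=2 cost=8
6. q=(8,35) nearest=4 d=25 new=(8,13) → add node 6 parent=4 cost=12
7. q=(7,28) nearest=6 d=15 new=(7,16) → add node 7 parent=6 cost=15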